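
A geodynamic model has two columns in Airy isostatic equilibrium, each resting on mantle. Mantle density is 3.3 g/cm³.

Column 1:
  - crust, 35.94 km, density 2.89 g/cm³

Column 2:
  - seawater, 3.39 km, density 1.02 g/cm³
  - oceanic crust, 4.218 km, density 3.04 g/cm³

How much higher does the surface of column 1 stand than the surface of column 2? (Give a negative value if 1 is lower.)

1.79 km

For any compensation level in the mantle, the mantle terms cancel and isostasy reduces to e = (Σt_1 − Σt_2) − (Σ(ρt)_1 − Σ(ρt)_2) / ρ_m.
Σt_1 = 35.94 km; Σt_2 = 7.608 km; Σ(ρt)_1 = 103.8666; Σ(ρt)_2 = 16.28052 (in km·g/cm³).
e = (35.94 − 7.608) − (103.8666 − 16.28052) / 3.3 = 1.79 km.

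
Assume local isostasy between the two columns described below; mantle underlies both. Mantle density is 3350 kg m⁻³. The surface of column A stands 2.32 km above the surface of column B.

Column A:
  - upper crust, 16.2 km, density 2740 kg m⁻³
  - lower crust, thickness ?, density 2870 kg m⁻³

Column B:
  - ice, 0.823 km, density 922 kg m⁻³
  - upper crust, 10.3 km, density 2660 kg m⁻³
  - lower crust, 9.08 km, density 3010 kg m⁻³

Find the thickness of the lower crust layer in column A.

21 km

Take the compensation level at the base of the deeper column (depth z_c below the surface of column A) and equate Σ ρ_i t_i down to z_c; mantle fills any gap and the z_c terms cancel.
Column A: 16.2×2740 + x×2870 + (z_c − 16.2 − x)×3350
Column B: 2.32×0 + 0.823×922 + 10.3×2660 + 9.08×3010 + (z_c − 2.32 − 20.203)×3350
The z_c×3350 term appears on both sides and cancels. Collect the known terms of each column as K = Σ(ρt)_known − 3350 × (depth of known layers): K_A = 44388 − 3350×16.2 = −9882; K_B = 55487.606 − 3350×(2.32 + 20.203) = −19964.444.
Balance: K_A − x×(3350 − 2870) = K_B, so x = (K_A − K_B)/(3350 − 2870) = 10082.4/480 = 21 km.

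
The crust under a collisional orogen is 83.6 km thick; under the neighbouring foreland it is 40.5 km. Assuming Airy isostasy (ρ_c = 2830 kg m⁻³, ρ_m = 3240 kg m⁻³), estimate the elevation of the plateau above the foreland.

5.45 km

Excess crust Δ = 83.6 km − 40.5 km = 43.1 km, split between elevation h and root r with h + r = Δ.
Airy balance ρ_c h = (ρ_m − ρ_c) r gives r = h ρ_c/(ρ_m − ρ_c), so h (1 + ρ_c/(ρ_m − ρ_c)) = Δ, i.e. h = Δ (ρ_m − ρ_c)/ρ_m.
h = 43.1 km × 410/3240 = 5.45 km.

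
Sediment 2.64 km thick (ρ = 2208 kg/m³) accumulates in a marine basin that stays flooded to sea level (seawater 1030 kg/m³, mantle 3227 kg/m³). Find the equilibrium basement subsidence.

Submarine loading: the sediment displaces seawater, and the subsidence is in turn flooded, so s (ρ_m − ρ_w) = t (ρ_sed − ρ_w).
s = 2.64 km × (2208 − 1030) / (3227 − 1030) = 1.42 km.

1.42 km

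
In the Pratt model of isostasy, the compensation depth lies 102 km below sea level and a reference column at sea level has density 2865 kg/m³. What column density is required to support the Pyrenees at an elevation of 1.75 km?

2820 kg/m³

Pratt balance: ρ_ref D = ρ (D + h).
ρ = ρ_ref D/(D + h) = 2865 × 102 km/(102 km + 1.75 km) = 2820 kg/m³.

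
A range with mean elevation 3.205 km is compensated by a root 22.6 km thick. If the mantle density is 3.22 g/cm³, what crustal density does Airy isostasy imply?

ρ_c h = (ρ_m − ρ_c) r → ρ_c (h + r) = ρ_m r → ρ_c = ρ_m r / (h + r).
ρ_c = 3.22 × 22.6 km / (3.205 km + 22.6 km) = 2.82 g/cm³.

2.82 g/cm³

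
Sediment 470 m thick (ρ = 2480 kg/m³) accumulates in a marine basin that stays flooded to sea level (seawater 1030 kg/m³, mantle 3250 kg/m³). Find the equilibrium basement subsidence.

Submarine loading: the sediment displaces seawater, and the subsidence is in turn flooded, so s (ρ_m − ρ_w) = t (ρ_sed − ρ_w).
s = 470 m × (2480 − 1030) / (3250 − 1030) = 307 m.

307 m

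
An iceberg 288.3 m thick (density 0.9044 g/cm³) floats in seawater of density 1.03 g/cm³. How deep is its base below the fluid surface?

253 m

Draft d = t ρ_obj/ρ_fluid = 288.3 m × 0.9044/1.03 = 253 m.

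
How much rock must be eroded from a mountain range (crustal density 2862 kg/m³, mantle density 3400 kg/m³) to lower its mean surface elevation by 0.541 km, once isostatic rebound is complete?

3.42 km

Net drop Δ = e − u = e − e ρ_c/ρ_m = e (ρ_m − ρ_c)/ρ_m.
e = Δ ρ_m/(ρ_m − ρ_c) = 0.541 km × 3400/538 = 3.42 km.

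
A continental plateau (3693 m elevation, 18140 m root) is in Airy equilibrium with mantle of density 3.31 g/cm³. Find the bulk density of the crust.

2.75 g/cm³

ρ_c h = (ρ_m − ρ_c) r → ρ_c (h + r) = ρ_m r → ρ_c = ρ_m r / (h + r).
ρ_c = 3.31 × 18140 m / (3693 m + 18140 m) = 2.75 g/cm³.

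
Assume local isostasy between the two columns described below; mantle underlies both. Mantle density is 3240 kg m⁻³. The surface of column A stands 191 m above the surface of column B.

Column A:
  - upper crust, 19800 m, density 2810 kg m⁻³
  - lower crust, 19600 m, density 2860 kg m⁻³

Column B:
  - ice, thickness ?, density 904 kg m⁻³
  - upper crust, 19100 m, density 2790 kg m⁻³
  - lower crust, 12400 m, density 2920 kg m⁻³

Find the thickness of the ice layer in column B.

1190 m

Take the compensation level at the base of the deeper column (depth z_c below the surface of column A) and equate Σ ρ_i t_i down to z_c; mantle fills any gap and the z_c terms cancel.
Column A: 19800×2810 + 19600×2860 + (z_c − 39400)×3240
Column B: 191×0 + x×904 + 19100×2790 + 12400×2920 + (z_c − 191 − 31500 − x)×3240
The z_c×3240 term appears on both sides and cancels. Collect the known terms of each column as K = Σ(ρt)_known − 3240 × (depth of known layers): K_A = 111694000 − 3240×39400 = −15962000; K_B = 89497000 − 3240×(191 + 31500) = −13181840.
Balance: K_A = K_B − x×(3240 − 904), so x = (K_B − K_A)/(3240 − 904) = 2780160/2336 = 1190 m.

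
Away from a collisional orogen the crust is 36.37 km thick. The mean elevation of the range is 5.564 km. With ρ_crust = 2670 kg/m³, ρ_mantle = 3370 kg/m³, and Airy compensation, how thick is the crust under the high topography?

Root depth r = h ρ_c / (ρ_m − ρ_c) = 5.564 km × 2670 / 700 = 21.22 km.
Total thickness = T + h + r = 36.37 km + 5.564 km + 21.22 km = 63.2 km.

63.2 km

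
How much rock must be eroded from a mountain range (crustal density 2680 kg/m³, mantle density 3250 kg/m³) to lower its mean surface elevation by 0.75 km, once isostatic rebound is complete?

4.28 km

Net drop Δ = e − u = e − e ρ_c/ρ_m = e (ρ_m − ρ_c)/ρ_m.
e = Δ ρ_m/(ρ_m − ρ_c) = 0.75 km × 3250/570 = 4.28 km.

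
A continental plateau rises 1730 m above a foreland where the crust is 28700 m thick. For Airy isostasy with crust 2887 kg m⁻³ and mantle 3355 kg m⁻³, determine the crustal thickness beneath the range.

41100 m

Root depth r = h ρ_c / (ρ_m − ρ_c) = 1730 m × 2887 / 468 = 10670 m.
Total thickness = T + h + r = 28700 m + 1730 m + 10670 m = 41100 m.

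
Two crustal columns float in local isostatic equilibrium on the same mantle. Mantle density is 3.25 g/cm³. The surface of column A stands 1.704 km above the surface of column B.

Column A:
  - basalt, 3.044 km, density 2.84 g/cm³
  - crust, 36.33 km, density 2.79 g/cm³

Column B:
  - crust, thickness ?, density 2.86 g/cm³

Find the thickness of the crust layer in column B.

Take the compensation level at the base of the deeper column (depth z_c below the surface of column A) and equate Σ ρ_i t_i down to z_c; mantle fills any gap and the z_c terms cancel.
Column A: 3.044×2.84 + 36.33×2.79 + (z_c − 39.374)×3.25
Column B: 1.704×0 + x×2.86 + (z_c − 1.704 − 0 − x)×3.25
The z_c×3.25 term appears on both sides and cancels. Collect the known terms of each column as K = Σ(ρt)_known − 3.25 × (depth of known layers): K_A = 110.00566 − 3.25×39.374 = −17.95984; K_B = 0 − 3.25×(1.704 + 0) = −5.538.
Balance: K_A = K_B − x×(3.25 − 2.86), so x = (K_B − K_A)/(3.25 − 2.86) = 12.4218/0.39 = 31.9 km.

31.9 km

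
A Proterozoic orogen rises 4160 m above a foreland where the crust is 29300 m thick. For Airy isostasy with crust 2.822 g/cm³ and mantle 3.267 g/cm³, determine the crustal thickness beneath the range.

59800 m

Root depth r = h ρ_c / (ρ_m − ρ_c) = 4160 m × 2.822 / 0.445 = 26380 m.
Total thickness = T + h + r = 29300 m + 4160 m + 26380 m = 59800 m.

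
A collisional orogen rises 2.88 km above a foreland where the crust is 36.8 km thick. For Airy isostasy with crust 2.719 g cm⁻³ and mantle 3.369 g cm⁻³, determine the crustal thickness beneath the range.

Root depth r = h ρ_c / (ρ_m − ρ_c) = 2.88 km × 2.719 / 0.65 = 12.05 km.
Total thickness = T + h + r = 36.8 km + 2.88 km + 12.05 km = 51.7 km.

51.7 km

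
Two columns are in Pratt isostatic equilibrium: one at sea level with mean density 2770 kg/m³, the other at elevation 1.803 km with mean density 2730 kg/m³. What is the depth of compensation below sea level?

123 km

ρ_ref D = ρ (D + h) → D (ρ_ref − ρ) = ρ h.
D = ρ h/(ρ_ref − ρ) = 2730 × 1.803 km/(2770 − 2730) = 123 km.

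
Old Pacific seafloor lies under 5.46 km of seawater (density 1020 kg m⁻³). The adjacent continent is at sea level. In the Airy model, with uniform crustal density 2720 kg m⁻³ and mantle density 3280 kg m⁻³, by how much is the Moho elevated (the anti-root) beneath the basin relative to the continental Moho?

16.6 km

In Airy isostatic equilibrium: replacing crust with seawater at the top is compensated by replacing crust with mantle at the base: d (ρ_c − ρ_w) = a (ρ_m − ρ_c).
a = d (ρ_c − ρ_w)/(ρ_m − ρ_c) = 5.46 km × 1700/560 = 16.6 km.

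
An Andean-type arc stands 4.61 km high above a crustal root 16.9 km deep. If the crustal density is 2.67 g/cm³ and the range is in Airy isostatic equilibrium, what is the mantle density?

3.4 g/cm³

Airy balance: ρ_c h = (ρ_m − ρ_c) r → ρ_m = ρ_c (1 + h/r).
ρ_m = 2.67 × (1 + 4.61 km/16.9 km) = 3.4 g/cm³.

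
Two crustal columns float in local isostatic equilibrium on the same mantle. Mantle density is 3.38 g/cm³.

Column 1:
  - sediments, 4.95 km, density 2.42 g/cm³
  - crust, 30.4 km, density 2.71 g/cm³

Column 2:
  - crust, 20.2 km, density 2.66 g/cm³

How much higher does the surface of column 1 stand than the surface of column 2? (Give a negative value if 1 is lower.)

For any compensation level in the mantle, the mantle terms cancel and isostasy reduces to e = (Σt_1 − Σt_2) − (Σ(ρt)_1 − Σ(ρt)_2) / ρ_m.
Σt_1 = 35.35 km; Σt_2 = 20.2 km; Σ(ρt)_1 = 94.363; Σ(ρt)_2 = 53.732 (in km·g/cm³).
e = (35.35 − 20.2) − (94.363 − 53.732) / 3.38 = 3.13 km.

3.13 km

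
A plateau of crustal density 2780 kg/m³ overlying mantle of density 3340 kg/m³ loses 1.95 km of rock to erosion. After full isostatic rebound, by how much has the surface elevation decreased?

0.327 km

Rebound u = e ρ_c/ρ_m = 1.95 km × 2780/3340 = 1.623 km.
Net surface drop = e − u = 1.95 km − 1.623 km = e (ρ_m − ρ_c)/ρ_m = 0.327 km.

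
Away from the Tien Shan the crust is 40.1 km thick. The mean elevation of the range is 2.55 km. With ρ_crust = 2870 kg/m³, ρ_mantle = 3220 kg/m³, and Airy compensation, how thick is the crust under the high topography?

Root depth r = h ρ_c / (ρ_m − ρ_c) = 2.55 km × 2870 / 350 = 20.91 km.
Total thickness = T + h + r = 40.1 km + 2.55 km + 20.91 km = 63.6 km.

63.6 km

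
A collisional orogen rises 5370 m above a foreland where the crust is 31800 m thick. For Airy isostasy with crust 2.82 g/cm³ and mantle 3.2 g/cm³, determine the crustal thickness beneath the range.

Root depth r = h ρ_c / (ρ_m − ρ_c) = 5370 m × 2.82 / 0.38 = 39850 m.
Total thickness = T + h + r = 31800 m + 5370 m + 39850 m = 77000 m.

77000 m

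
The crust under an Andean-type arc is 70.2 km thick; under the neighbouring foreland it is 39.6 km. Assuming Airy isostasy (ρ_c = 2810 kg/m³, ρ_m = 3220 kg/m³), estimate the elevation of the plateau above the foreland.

3.9 km

Excess crust Δ = 70.2 km − 39.6 km = 30.6 km, split between elevation h and root r with h + r = Δ.
Airy balance ρ_c h = (ρ_m − ρ_c) r gives r = h ρ_c/(ρ_m − ρ_c), so h (1 + ρ_c/(ρ_m − ρ_c)) = Δ, i.e. h = Δ (ρ_m − ρ_c)/ρ_m.
h = 30.6 km × 410/3220 = 3.9 km.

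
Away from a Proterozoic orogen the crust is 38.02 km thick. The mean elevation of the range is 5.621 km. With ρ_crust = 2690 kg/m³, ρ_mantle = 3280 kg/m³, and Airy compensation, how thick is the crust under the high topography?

Root depth r = h ρ_c / (ρ_m − ρ_c) = 5.621 km × 2690 / 590 = 25.63 km.
Total thickness = T + h + r = 38.02 km + 5.621 km + 25.63 km = 69.3 km.

69.3 km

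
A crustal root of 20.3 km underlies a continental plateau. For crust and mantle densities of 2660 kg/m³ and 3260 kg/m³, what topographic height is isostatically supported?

4.58 km

For local isostatic compensation: ρ_c h = (ρ_m − ρ_c) r.
h = r (ρ_m − ρ_c) / ρ_c = 20.3 km × (3260 − 2660) / 2660 = 4.58 km.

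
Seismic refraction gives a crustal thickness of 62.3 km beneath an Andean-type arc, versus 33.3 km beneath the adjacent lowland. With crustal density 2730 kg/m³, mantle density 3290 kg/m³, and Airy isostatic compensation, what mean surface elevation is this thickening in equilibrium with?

Excess crust Δ = 62.3 km − 33.3 km = 29 km, split between elevation h and root r with h + r = Δ.
Airy balance ρ_c h = (ρ_m − ρ_c) r gives r = h ρ_c/(ρ_m − ρ_c), so h (1 + ρ_c/(ρ_m − ρ_c)) = Δ, i.e. h = Δ (ρ_m − ρ_c)/ρ_m.
h = 29 km × 560/3290 = 4.94 km.

4.94 km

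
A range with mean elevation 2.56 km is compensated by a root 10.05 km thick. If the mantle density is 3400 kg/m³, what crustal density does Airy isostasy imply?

ρ_c h = (ρ_m − ρ_c) r → ρ_c (h + r) = ρ_m r → ρ_c = ρ_m r / (h + r).
ρ_c = 3400 × 10.05 km / (2.56 km + 10.05 km) = 2710 kg/m³.

2710 kg/m³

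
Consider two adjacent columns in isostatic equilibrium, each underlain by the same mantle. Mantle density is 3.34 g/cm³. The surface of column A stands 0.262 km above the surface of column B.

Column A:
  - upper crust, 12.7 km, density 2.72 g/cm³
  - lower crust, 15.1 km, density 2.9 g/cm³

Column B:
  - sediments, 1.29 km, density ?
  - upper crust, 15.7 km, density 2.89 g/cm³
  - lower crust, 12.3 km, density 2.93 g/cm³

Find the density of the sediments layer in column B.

2.15 g/cm³

Take the compensation level at the base of the deeper column (depth z_c below the surface of column A) and equate Σ ρ_i t_i down to z_c; mantle fills any gap and the z_c terms cancel.
Column A: 12.7×2.72 + 15.1×2.9 + (z_c − 27.8)×3.34
Column B: 0.262×0 + 1.29×ρ + 15.7×2.89 + 12.3×2.93 + (z_c − 0.262 − 29.29)×3.34
The z_c×3.34 term appears on both sides and cancels. Collect the known terms of each column as K = Σ(ρt)_known − 3.34 × (depth of known layers): K_A = 78.334 − 3.34×27.8 = −14.518; K_B = 81.412 − 3.34×(0.262 + 29.29) = −17.29168.
Balance: K_A = K_B + 1.29×ρ, so ρ = (K_A − K_B)/1.29 = 2.77368/1.29 = 2.15 g/cm³.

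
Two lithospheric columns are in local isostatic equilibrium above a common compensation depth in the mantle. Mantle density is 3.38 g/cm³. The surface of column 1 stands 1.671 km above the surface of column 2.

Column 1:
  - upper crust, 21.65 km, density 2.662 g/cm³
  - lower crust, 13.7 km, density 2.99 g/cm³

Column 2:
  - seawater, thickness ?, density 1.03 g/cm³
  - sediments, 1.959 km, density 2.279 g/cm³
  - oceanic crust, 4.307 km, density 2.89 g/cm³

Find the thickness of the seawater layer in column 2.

4.67 km

Take the compensation level at the base of the deeper column (depth z_c below the surface of column 1) and equate Σ ρ_i t_i down to z_c; mantle fills any gap and the z_c terms cancel.
Column 1: 21.65×2.662 + 13.7×2.99 + (z_c − 35.35)×3.38
Column 2: 1.671×0 + x×1.03 + 1.959×2.279 + 4.307×2.89 + (z_c − 1.671 − 6.266 − x)×3.38
The z_c×3.38 term appears on both sides and cancels. Collect the known terms of each column as K = Σ(ρt)_known − 3.38 × (depth of known layers): K_1 = 98.5953 − 3.38×35.35 = −20.8877; K_2 = 16.911791 − 3.38×(1.671 + 6.266) = −9.915269.
Balance: K_1 = K_2 − x×(3.38 − 1.03), so x = (K_2 − K_1)/(3.38 − 1.03) = 10.9724/2.35 = 4.67 km.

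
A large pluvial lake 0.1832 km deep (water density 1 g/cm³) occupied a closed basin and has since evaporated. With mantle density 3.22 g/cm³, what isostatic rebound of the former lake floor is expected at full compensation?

u = d ρ_w/ρ_m = 0.1832 km × 1/3.22 = 0.0569 km.

0.0569 km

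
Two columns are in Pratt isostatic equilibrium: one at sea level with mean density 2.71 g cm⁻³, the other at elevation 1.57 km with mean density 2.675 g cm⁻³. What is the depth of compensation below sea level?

ρ_ref D = ρ (D + h) → D (ρ_ref − ρ) = ρ h.
D = ρ h/(ρ_ref − ρ) = 2.675 × 1.57 km/(2.71 − 2.675) = 120 km.

120 km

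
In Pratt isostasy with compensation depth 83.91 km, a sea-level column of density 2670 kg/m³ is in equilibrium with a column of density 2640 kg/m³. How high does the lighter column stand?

0.954 km

ρ_ref D = ρ (D + h) → h = D (ρ_ref − ρ)/ρ.
h = 83.91 km × (2670 − 2640)/2640 = 0.954 km.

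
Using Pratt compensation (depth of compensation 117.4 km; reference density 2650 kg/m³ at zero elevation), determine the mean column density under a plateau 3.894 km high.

Pratt balance: ρ_ref D = ρ (D + h).
ρ = ρ_ref D/(D + h) = 2650 × 117.4 km/(117.4 km + 3.894 km) = 2560 kg/m³.

2560 kg/m³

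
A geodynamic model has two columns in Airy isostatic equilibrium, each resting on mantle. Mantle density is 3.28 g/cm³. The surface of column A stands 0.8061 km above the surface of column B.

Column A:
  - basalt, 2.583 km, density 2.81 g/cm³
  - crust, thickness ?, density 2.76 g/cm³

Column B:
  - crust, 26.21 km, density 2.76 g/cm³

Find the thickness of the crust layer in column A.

29 km

Take the compensation level at the base of the deeper column (depth z_c below the surface of column A) and equate Σ ρ_i t_i down to z_c; mantle fills any gap and the z_c terms cancel.
Column A: 2.583×2.81 + x×2.76 + (z_c − 2.583 − x)×3.28
Column B: 0.8061×0 + 26.21×2.76 + (z_c − 0.8061 − 26.21)×3.28
The z_c×3.28 term appears on both sides and cancels. Collect the known terms of each column as K = Σ(ρt)_known − 3.28 × (depth of known layers): K_A = 7.25823 − 3.28×2.583 = −1.21401; K_B = 72.3396 − 3.28×(0.8061 + 26.21) = −16.273208.
Balance: K_A − x×(3.28 − 2.76) = K_B, so x = (K_A − K_B)/(3.28 − 2.76) = 15.0592/0.52 = 29 km.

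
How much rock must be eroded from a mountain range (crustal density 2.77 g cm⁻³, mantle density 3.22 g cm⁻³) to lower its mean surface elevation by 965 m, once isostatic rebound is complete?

6910 m

Net drop Δ = e − u = e − e ρ_c/ρ_m = e (ρ_m − ρ_c)/ρ_m.
e = Δ ρ_m/(ρ_m − ρ_c) = 965 m × 3.22/0.45 = 6910 m.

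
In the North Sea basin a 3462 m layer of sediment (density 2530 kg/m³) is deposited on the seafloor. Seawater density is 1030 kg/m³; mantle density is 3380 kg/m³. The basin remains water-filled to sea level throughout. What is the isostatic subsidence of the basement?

2210 m

Submarine loading: the sediment displaces seawater, and the subsidence is in turn flooded, so s (ρ_m − ρ_w) = t (ρ_sed − ρ_w).
s = 3462 m × (2530 − 1030) / (3380 − 1030) = 2210 m.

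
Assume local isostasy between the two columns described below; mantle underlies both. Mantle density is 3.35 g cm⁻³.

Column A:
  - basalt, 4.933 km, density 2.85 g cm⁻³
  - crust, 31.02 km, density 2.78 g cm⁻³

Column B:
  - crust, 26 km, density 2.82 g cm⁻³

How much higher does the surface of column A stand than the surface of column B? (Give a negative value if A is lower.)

1.9 km

For any compensation level in the mantle, the mantle terms cancel and isostasy reduces to e = (Σt_A − Σt_B) − (Σ(ρt)_A − Σ(ρt)_B) / ρ_m.
Σt_A = 35.953 km; Σt_B = 26 km; Σ(ρt)_A = 100.29465; Σ(ρt)_B = 73.32 (in km·g cm⁻³).
e = (35.953 − 26) − (100.29465 − 73.32) / 3.35 = 1.9 km.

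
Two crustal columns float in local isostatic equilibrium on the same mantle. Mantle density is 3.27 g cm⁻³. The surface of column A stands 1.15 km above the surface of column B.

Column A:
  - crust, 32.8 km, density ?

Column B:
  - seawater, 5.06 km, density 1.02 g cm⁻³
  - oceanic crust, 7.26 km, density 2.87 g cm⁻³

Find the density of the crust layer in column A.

Take the compensation level at the base of the deeper column (depth z_c below the surface of column A) and equate Σ ρ_i t_i down to z_c; mantle fills any gap and the z_c terms cancel.
Column A: 32.8×ρ + (z_c − 32.8)×3.27
Column B: 1.15×0 + 5.06×1.02 + 7.26×2.87 + (z_c − 1.15 − 12.32)×3.27
The z_c×3.27 term appears on both sides and cancels. Collect the known terms of each column as K = Σ(ρt)_known − 3.27 × (depth of known layers): K_A = 0 − 3.27×32.8 = −107.256; K_B = 25.9974 − 3.27×(1.15 + 12.32) = −18.0495.
Balance: K_A + 32.8×ρ = K_B, so ρ = (K_B − K_A)/32.8 = 89.2065/32.8 = 2.72 g cm⁻³.

2.72 g cm⁻³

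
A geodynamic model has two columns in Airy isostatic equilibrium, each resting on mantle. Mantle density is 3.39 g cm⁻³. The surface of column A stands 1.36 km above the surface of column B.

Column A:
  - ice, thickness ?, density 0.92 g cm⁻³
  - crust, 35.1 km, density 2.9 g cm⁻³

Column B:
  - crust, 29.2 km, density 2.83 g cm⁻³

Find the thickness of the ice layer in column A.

1.52 km

Take the compensation level at the base of the deeper column (depth z_c below the surface of column A) and equate Σ ρ_i t_i down to z_c; mantle fills any gap and the z_c terms cancel.
Column A: x×0.92 + 35.1×2.9 + (z_c − 35.1 − x)×3.39
Column B: 1.36×0 + 29.2×2.83 + (z_c − 1.36 − 29.2)×3.39
The z_c×3.39 term appears on both sides and cancels. Collect the known terms of each column as K = Σ(ρt)_known − 3.39 × (depth of known layers): K_A = 101.79 − 3.39×35.1 = −17.199; K_B = 82.636 − 3.39×(1.36 + 29.2) = −20.9624.
Balance: K_A − x×(3.39 − 0.92) = K_B, so x = (K_A − K_B)/(3.39 − 0.92) = 3.7634/2.47 = 1.52 km.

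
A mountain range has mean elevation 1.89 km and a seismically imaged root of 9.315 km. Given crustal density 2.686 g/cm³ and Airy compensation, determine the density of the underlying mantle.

3.23 g/cm³

Airy balance: ρ_c h = (ρ_m − ρ_c) r → ρ_m = ρ_c (1 + h/r).
ρ_m = 2.686 × (1 + 1.89 km/9.315 km) = 3.23 g/cm³.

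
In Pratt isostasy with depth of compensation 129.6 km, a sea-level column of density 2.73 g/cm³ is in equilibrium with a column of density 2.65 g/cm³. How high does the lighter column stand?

ρ_ref D = ρ (D + h) → h = D (ρ_ref − ρ)/ρ.
h = 129.6 km × (2.73 − 2.65)/2.65 = 3.91 km.

3.91 km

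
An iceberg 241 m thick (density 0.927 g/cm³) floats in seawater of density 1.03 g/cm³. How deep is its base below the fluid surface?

Draft d = t ρ_obj/ρ_fluid = 241 m × 0.927/1.03 = 217 m.

217 m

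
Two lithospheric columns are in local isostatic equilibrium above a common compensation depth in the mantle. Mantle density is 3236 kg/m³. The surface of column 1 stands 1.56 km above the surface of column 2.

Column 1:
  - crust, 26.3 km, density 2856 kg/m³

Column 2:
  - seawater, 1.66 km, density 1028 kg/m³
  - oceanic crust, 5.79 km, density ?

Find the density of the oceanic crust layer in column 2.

Take the compensation level at the base of the deeper column (depth z_c below the surface of column 1) and equate Σ ρ_i t_i down to z_c; mantle fills any gap and the z_c terms cancel.
Column 1: 26.3×2856 + (z_c − 26.3)×3236
Column 2: 1.56×0 + 1.66×1028 + 5.79×ρ + (z_c − 1.56 − 7.45)×3236
The z_c×3236 term appears on both sides and cancels. Collect the known terms of each column as K = Σ(ρt)_known − 3236 × (depth of known layers): K_1 = 75112.8 − 3236×26.3 = −9994; K_2 = 1706.48 − 3236×(1.56 + 7.45) = −27449.88.
Balance: K_1 = K_2 + 5.79×ρ, so ρ = (K_1 − K_2)/5.79 = 17455.9/5.79 = 3010 kg/m³.

3010 kg/m³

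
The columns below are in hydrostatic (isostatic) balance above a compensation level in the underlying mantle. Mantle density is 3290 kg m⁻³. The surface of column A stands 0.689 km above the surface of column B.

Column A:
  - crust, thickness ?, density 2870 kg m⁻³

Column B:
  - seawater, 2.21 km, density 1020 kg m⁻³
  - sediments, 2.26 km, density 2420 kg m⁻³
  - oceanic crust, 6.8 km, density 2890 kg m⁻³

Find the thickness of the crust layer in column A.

Take the compensation level at the base of the deeper column (depth z_c below the surface of column A) and equate Σ ρ_i t_i down to z_c; mantle fills any gap and the z_c terms cancel.
Column A: x×2870 + (z_c − 0 − x)×3290
Column B: 0.689×0 + 2.21×1020 + 2.26×2420 + 6.8×2890 + (z_c − 0.689 − 11.27)×3290
The z_c×3290 term appears on both sides and cancels. Collect the known terms of each column as K = Σ(ρt)_known − 3290 × (depth of known layers): K_A = 0 − 3290×0 = 0; K_B = 27375.4 − 3290×(0.689 + 11.27) = −11969.71.
Balance: K_A − x×(3290 − 2870) = K_B, so x = (K_A − K_B)/(3290 − 2870) = 11969.7/420 = 28.5 km.

28.5 km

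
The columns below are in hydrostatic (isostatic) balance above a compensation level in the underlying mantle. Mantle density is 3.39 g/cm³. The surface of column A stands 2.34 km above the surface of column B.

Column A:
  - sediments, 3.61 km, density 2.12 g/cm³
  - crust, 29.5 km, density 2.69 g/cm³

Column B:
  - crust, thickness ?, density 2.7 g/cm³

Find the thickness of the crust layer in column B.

25.1 km

Take the compensation level at the base of the deeper column (depth z_c below the surface of column A) and equate Σ ρ_i t_i down to z_c; mantle fills any gap and the z_c terms cancel.
Column A: 3.61×2.12 + 29.5×2.69 + (z_c − 33.11)×3.39
Column B: 2.34×0 + x×2.7 + (z_c − 2.34 − 0 − x)×3.39
The z_c×3.39 term appears on both sides and cancels. Collect the known terms of each column as K = Σ(ρt)_known − 3.39 × (depth of known layers): K_A = 87.0082 − 3.39×33.11 = −25.2347; K_B = 0 − 3.39×(2.34 + 0) = −7.9326.
Balance: K_A = K_B − x×(3.39 − 2.7), so x = (K_B − K_A)/(3.39 − 2.7) = 17.3021/0.69 = 25.1 km.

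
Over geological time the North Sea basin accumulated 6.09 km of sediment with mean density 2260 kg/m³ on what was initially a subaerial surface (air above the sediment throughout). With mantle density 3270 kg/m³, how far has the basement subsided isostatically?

Subaerial load: s = t ρ_sed / ρ_m = 6.09 km × 2260/3270 = 4.21 km.

4.21 km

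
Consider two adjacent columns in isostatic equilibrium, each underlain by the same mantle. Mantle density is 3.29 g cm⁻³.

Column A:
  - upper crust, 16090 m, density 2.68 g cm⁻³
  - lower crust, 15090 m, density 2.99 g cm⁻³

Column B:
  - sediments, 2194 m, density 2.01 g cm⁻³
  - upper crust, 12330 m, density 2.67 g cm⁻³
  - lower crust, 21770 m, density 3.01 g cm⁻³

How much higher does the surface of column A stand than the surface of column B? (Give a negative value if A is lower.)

For any compensation level in the mantle, the mantle terms cancel and isostasy reduces to e = (Σt_A − Σt_B) − (Σ(ρt)_A − Σ(ρt)_B) / ρ_m.
Σt_A = 31180 m; Σt_B = 36294 m; Σ(ρt)_A = 88240.3; Σ(ρt)_B = 102858.74 (in m·g cm⁻³).
e = (31180 − 36294) − (88240.3 − 102858.74) / 3.29 = −671 m.

−671 m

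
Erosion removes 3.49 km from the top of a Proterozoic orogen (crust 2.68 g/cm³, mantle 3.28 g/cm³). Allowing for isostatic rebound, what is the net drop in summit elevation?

Rebound u = e ρ_c/ρ_m = 3.49 km × 2.68/3.28 = 2.852 km.
Net surface drop = e − u = 3.49 km − 2.852 km = e (ρ_m − ρ_c)/ρ_m = 0.638 km.

0.638 km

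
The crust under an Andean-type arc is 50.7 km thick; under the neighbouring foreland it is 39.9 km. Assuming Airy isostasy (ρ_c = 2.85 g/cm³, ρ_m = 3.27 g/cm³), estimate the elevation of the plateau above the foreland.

1.39 km

Excess crust Δ = 50.7 km − 39.9 km = 10.8 km, split between elevation h and root r with h + r = Δ.
Airy balance ρ_c h = (ρ_m − ρ_c) r gives r = h ρ_c/(ρ_m − ρ_c), so h (1 + ρ_c/(ρ_m − ρ_c)) = Δ, i.e. h = Δ (ρ_m − ρ_c)/ρ_m.
h = 10.8 km × 0.42/3.27 = 1.39 km.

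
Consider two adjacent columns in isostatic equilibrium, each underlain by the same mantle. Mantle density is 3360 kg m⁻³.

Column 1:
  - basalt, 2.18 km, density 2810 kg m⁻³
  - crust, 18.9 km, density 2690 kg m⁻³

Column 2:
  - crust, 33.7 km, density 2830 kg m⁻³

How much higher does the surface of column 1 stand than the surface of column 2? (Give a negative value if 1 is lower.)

For any compensation level in the mantle, the mantle terms cancel and isostasy reduces to e = (Σt_1 − Σt_2) − (Σ(ρt)_1 − Σ(ρt)_2) / ρ_m.
Σt_1 = 21.08 km; Σt_2 = 33.7 km; Σ(ρt)_1 = 56966.8; Σ(ρt)_2 = 95371 (in km·kg m⁻³).
e = (21.08 − 33.7) − (56966.8 − 95371) / 3360 = −1.19 km.

−1.19 km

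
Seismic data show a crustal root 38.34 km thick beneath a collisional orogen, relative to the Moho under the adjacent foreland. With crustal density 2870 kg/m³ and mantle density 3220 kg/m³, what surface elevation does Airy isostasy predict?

4.68 km

Balancing pressure at the compensation depth: ρ_c h = (ρ_m − ρ_c) r.
h = r (ρ_m − ρ_c) / ρ_c = 38.34 km × (3220 − 2870) / 2870 = 4.68 km.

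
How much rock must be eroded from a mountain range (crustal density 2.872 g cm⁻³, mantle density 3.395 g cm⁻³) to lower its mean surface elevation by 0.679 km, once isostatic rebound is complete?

Net drop Δ = e − u = e − e ρ_c/ρ_m = e (ρ_m − ρ_c)/ρ_m.
e = Δ ρ_m/(ρ_m − ρ_c) = 0.679 km × 3.395/0.523 = 4.41 km.

4.41 km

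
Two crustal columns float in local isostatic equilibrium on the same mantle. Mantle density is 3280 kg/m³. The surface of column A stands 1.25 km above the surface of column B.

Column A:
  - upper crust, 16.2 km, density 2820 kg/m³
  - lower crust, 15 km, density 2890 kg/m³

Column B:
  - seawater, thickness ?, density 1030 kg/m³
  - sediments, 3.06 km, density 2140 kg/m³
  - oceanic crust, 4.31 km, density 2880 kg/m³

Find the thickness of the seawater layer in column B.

1.77 km

Take the compensation level at the base of the deeper column (depth z_c below the surface of column A) and equate Σ ρ_i t_i down to z_c; mantle fills any gap and the z_c terms cancel.
Column A: 16.2×2820 + 15×2890 + (z_c − 31.2)×3280
Column B: 1.25×0 + x×1030 + 3.06×2140 + 4.31×2880 + (z_c − 1.25 − 7.37 − x)×3280
The z_c×3280 term appears on both sides and cancels. Collect the known terms of each column as K = Σ(ρt)_known − 3280 × (depth of known layers): K_A = 89034 − 3280×31.2 = −13302; K_B = 18961.2 − 3280×(1.25 + 7.37) = −9312.4.
Balance: K_A = K_B − x×(3280 − 1030), so x = (K_B − K_A)/(3280 − 1030) = 3989.6/2250 = 1.77 km.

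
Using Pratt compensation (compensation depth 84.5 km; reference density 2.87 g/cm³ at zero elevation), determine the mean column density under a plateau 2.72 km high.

2.78 g/cm³

Pratt balance: ρ_ref D = ρ (D + h).
ρ = ρ_ref D/(D + h) = 2.87 × 84.5 km/(84.5 km + 2.72 km) = 2.78 g/cm³.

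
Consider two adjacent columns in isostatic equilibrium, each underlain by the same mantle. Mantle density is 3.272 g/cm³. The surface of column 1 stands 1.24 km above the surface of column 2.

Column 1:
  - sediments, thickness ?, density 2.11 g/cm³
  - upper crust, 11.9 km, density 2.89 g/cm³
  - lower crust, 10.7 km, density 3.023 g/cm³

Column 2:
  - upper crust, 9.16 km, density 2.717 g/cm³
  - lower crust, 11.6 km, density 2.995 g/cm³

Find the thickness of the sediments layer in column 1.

Take the compensation level at the base of the deeper column (depth z_c below the surface of column 1) and equate Σ ρ_i t_i down to z_c; mantle fills any gap and the z_c terms cancel.
Column 1: x×2.11 + 11.9×2.89 + 10.7×3.023 + (z_c − 22.6 − x)×3.272
Column 2: 1.24×0 + 9.16×2.717 + 11.6×2.995 + (z_c − 1.24 − 20.76)×3.272
The z_c×3.272 term appears on both sides and cancels. Collect the known terms of each column as K = Σ(ρt)_known − 3.272 × (depth of known layers): K_1 = 66.7371 − 3.272×22.6 = −7.2101; K_2 = 59.62972 − 3.272×(1.24 + 20.76) = −12.35428.
Balance: K_1 − x×(3.272 − 2.11) = K_2, so x = (K_1 − K_2)/(3.272 − 2.11) = 5.14418/1.162 = 4.43 km.

4.43 km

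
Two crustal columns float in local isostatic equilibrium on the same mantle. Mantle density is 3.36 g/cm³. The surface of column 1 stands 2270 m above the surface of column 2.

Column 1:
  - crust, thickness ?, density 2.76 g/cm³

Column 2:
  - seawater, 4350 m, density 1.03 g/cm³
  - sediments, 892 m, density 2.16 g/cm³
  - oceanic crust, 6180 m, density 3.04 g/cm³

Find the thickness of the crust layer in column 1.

Take the compensation level at the base of the deeper column (depth z_c below the surface of column 1) and equate Σ ρ_i t_i down to z_c; mantle fills any gap and the z_c terms cancel.
Column 1: x×2.76 + (z_c − 0 − x)×3.36
Column 2: 2270×0 + 4350×1.03 + 892×2.16 + 6180×3.04 + (z_c − 2270 − 11422)×3.36
The z_c×3.36 term appears on both sides and cancels. Collect the known terms of each column as K = Σ(ρt)_known − 3.36 × (depth of known layers): K_1 = 0 − 3.36×0 = 0; K_2 = 25194.42 − 3.36×(2270 + 11422) = −20810.7.
Balance: K_1 − x×(3.36 − 2.76) = K_2, so x = (K_1 − K_2)/(3.36 − 2.76) = 20810.7/0.6 = 34700 m.

34700 m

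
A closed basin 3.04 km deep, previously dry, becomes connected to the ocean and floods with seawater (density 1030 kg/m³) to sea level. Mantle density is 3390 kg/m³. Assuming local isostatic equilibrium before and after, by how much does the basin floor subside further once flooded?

After flooding the water column is d + s deep. Its weight must equal the weight of mantle displaced by the extra subsidence s: (d + s) ρ_w = s ρ_m.
s = d ρ_w / (ρ_m − ρ_w) = 3.04 km × 1030/(3390 − 1030) = 1.33 km.

1.33 km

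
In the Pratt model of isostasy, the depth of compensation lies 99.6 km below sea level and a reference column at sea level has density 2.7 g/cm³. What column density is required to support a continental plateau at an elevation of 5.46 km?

2.56 g/cm³

Pratt balance: ρ_ref D = ρ (D + h).
ρ = ρ_ref D/(D + h) = 2.7 × 99.6 km/(99.6 km + 5.46 km) = 2.56 g/cm³.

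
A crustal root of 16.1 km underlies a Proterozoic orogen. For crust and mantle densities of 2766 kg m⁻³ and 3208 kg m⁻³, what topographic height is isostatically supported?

For local isostatic compensation: ρ_c h = (ρ_m − ρ_c) r.
h = r (ρ_m − ρ_c) / ρ_c = 16.1 km × (3208 − 2766) / 2766 = 2.57 km.

2.57 km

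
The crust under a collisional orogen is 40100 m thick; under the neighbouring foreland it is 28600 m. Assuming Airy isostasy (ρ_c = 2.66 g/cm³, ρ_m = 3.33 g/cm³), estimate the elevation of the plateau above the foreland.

2310 m

Excess crust Δ = 40100 m − 28600 m = 11500 m, split between elevation h and root r with h + r = Δ.
Airy balance ρ_c h = (ρ_m − ρ_c) r gives r = h ρ_c/(ρ_m − ρ_c), so h (1 + ρ_c/(ρ_m − ρ_c)) = Δ, i.e. h = Δ (ρ_m − ρ_c)/ρ_m.
h = 11500 m × 0.67/3.33 = 2310 m.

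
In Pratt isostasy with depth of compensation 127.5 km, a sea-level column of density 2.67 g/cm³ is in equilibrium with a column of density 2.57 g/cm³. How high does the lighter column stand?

ρ_ref D = ρ (D + h) → h = D (ρ_ref − ρ)/ρ.
h = 127.5 km × (2.67 − 2.57)/2.57 = 4.96 km.

4.96 km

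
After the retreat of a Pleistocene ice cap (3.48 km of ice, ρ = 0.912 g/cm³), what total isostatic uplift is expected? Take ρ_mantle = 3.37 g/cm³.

Removing the load lets mantle flow back in; uplift u satisfies ρ_ice t = ρ_m u.
u = t ρ_ice/ρ_m = 3.48 km × 0.912/3.37 = 0.942 km.

0.942 km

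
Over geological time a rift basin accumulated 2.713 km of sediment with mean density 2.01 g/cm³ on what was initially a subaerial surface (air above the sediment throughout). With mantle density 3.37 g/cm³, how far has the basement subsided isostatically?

1.62 km

Subaerial load: s = t ρ_sed / ρ_m = 2.713 km × 2.01/3.37 = 1.62 km.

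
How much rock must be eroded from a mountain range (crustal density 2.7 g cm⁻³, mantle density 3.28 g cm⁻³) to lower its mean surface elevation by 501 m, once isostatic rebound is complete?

Net drop Δ = e − u = e − e ρ_c/ρ_m = e (ρ_m − ρ_c)/ρ_m.
e = Δ ρ_m/(ρ_m − ρ_c) = 501 m × 3.28/0.58 = 2830 m.

2830 m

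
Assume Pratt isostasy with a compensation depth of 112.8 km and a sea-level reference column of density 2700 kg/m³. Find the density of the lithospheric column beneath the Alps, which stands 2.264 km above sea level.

2650 kg/m³

Pratt balance: ρ_ref D = ρ (D + h).
ρ = ρ_ref D/(D + h) = 2700 × 112.8 km/(112.8 km + 2.264 km) = 2650 kg/m³.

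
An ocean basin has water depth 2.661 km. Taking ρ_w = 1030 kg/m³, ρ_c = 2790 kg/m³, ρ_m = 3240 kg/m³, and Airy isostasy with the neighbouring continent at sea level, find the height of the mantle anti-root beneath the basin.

Equating mass per unit area of the two columns: replacing crust with seawater at the top is compensated by replacing crust with mantle at the base: d (ρ_c − ρ_w) = a (ρ_m − ρ_c).
a = d (ρ_c − ρ_w)/(ρ_m − ρ_c) = 2.661 km × 1760/450 = 10.4 km.

10.4 km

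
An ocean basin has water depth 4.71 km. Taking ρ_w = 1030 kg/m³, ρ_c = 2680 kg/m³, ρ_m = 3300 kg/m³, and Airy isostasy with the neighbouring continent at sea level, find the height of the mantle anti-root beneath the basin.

In Airy isostatic equilibrium: replacing crust with seawater at the top is compensated by replacing crust with mantle at the base: d (ρ_c − ρ_w) = a (ρ_m − ρ_c).
a = d (ρ_c − ρ_w)/(ρ_m − ρ_c) = 4.71 km × 1650/620 = 12.5 km.

12.5 km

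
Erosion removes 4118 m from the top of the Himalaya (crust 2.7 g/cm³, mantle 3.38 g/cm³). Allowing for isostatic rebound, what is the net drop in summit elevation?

Rebound u = e ρ_c/ρ_m = 4118 m × 2.7/3.38 = 3290 m.
Net surface drop = e − u = 4118 m − 3290 m = e (ρ_m − ρ_c)/ρ_m = 828 m.

828 m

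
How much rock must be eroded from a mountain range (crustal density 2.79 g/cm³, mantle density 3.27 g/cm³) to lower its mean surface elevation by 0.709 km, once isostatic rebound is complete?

4.83 km

Net drop Δ = e − u = e − e ρ_c/ρ_m = e (ρ_m − ρ_c)/ρ_m.
e = Δ ρ_m/(ρ_m − ρ_c) = 0.709 km × 3.27/0.48 = 4.83 km.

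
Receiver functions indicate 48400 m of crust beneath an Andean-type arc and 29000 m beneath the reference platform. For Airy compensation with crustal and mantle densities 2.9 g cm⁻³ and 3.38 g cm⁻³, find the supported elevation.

2760 m

Excess crust Δ = 48400 m − 29000 m = 19400 m, split between elevation h and root r with h + r = Δ.
Airy balance ρ_c h = (ρ_m − ρ_c) r gives r = h ρ_c/(ρ_m − ρ_c), so h (1 + ρ_c/(ρ_m − ρ_c)) = Δ, i.e. h = Δ (ρ_m − ρ_c)/ρ_m.
h = 19400 m × 0.48/3.38 = 2760 m.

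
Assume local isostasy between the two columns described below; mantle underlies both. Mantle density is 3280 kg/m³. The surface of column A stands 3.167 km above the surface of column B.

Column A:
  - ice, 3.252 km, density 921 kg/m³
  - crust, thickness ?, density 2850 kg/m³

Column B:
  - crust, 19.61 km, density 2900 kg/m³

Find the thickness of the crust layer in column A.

Take the compensation level at the base of the deeper column (depth z_c below the surface of column A) and equate Σ ρ_i t_i down to z_c; mantle fills any gap and the z_c terms cancel.
Column A: 3.252×921 + x×2850 + (z_c − 3.252 − x)×3280
Column B: 3.167×0 + 19.61×2900 + (z_c − 3.167 − 19.61)×3280
The z_c×3280 term appears on both sides and cancels. Collect the known terms of each column as K = Σ(ρt)_known − 3280 × (depth of known layers): K_A = 2995.092 − 3280×3.252 = −7671.468; K_B = 56869 − 3280×(3.167 + 19.61) = −17839.56.
Balance: K_A − x×(3280 − 2850) = K_B, so x = (K_A − K_B)/(3280 − 2850) = 10168.1/430 = 23.6 km.

23.6 km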